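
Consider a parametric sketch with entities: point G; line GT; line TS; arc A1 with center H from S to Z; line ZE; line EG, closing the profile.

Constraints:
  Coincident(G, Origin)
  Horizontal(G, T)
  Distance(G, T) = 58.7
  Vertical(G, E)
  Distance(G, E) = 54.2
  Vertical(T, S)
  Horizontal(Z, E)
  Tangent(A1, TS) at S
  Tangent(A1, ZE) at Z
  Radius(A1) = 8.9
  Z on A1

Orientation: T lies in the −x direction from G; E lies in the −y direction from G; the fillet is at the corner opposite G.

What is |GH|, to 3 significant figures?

67.3

G and E share the same x with |GE| = 54.2 and E on the −y side, so E = (0.00, -54.2). The virtual corner opposite G is at (-58.7, -54.2). A1 meets TS tangentially, so HS is at right angles to TS and A1 meets ZE tangentially, so HZ is at right angles to ZE, with radius 8.9, so the center H sits 8.9 in from both sides at H = (-49.8, -45.3). Then |GH| = |H − G| = 67.3.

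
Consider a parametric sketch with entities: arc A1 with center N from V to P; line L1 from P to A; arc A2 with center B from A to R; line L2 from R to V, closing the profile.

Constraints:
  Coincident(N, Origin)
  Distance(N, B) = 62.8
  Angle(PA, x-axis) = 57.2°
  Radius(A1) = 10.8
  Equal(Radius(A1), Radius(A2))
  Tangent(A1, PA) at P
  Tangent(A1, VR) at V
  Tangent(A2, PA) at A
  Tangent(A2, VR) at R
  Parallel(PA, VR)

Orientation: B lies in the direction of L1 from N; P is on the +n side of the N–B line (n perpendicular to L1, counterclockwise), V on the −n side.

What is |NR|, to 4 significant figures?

63.72

The slot axis is L1's direction at 57.2°, so u = (cos 57.2°, sin 57.2°) = (0.5417, 0.8406) and n = (−sin 57.2°, cos 57.2°) = (-0.8406, 0.5417). N is at the origin and B lies 62.8 along u from N, so B = 62.8·u = (34.02, 52.79). Tangency of A1 to both parallel lines with radius 10.8 puts P and V at N ± 10.8·n: P = (-9.078, 5.850), V = (9.078, -5.850). Equal radii place A and R the same way about B: A = B + 10.8·n = (24.94, 58.64), R = B − 10.8·n = (43.10, 46.94). Then |NR| = |R − N| = 63.72.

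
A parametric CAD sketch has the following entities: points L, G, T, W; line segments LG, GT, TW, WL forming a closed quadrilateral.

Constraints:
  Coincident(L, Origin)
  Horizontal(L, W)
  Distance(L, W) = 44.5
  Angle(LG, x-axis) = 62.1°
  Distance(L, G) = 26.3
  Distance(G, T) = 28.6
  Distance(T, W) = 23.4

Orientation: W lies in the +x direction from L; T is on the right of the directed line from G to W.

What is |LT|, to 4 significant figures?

21.77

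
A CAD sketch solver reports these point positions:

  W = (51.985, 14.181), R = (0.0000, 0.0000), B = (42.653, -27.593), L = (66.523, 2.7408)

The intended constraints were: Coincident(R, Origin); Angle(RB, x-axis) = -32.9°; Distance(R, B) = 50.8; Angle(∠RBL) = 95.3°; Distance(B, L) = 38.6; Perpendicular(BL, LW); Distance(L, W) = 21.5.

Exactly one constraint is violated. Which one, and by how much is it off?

Distance(L, W) = 21.5 — off by 3.00.

R = (0.00, 0.00) ✓; RB at -32.90° ✓; |RB| = 50.80 ✓; ∠RBL = 95.30° ✓; |BL| = 38.60 ✓; ∠(BL, LW) = 90.00° ✓; |LW| = 18.50 ✗.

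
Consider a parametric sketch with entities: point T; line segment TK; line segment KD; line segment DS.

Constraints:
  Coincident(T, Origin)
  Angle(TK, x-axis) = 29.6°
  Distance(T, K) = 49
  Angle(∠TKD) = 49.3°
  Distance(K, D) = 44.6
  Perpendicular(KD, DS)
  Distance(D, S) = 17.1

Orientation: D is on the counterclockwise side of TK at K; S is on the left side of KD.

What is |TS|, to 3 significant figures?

23.7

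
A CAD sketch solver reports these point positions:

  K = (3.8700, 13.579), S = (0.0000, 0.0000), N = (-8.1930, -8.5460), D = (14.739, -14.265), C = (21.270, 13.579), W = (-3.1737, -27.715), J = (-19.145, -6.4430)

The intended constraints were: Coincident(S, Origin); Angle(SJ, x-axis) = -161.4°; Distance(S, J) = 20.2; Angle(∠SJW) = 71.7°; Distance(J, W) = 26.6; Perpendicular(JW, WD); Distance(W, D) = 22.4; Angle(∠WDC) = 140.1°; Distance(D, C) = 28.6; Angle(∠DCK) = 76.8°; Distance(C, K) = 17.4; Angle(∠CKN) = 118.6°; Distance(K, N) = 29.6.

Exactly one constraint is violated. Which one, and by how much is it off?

Distance(K, N) = 29.6 — off by 4.40.

S = (0.00, 0.00) ✓; SJ at -161.4° ✓; |SJ| = 20.20 ✓; ∠SJW = 71.70° ✓; |JW| = 26.60 ✓; ∠(JW, WD) = 90.00° ✓; |WD| = 22.40 ✓; ∠WDC = 140.1° ✓; |DC| = 28.60 ✓; ∠DCK = 76.80° ✓; |CK| = 17.40 ✓; ∠CKN = 118.6° ✓; |KN| = 25.20 ✗.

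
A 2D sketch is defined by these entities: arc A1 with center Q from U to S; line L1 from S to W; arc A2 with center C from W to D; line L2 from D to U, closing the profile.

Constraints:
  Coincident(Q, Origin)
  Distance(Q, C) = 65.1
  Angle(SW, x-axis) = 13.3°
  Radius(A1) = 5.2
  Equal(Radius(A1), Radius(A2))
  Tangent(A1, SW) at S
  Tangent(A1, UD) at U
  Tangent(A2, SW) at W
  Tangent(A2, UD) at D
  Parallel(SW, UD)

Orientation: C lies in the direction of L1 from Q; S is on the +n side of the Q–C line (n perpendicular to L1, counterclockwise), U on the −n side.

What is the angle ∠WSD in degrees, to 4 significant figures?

9.077°

Tangency of A1 to both parallel lines with radius 5.2 puts S and U at Q ± 5.2·n: S = (-1.196, 5.061), U = (1.196, -5.061). Equal radii place W and D the same way about C: W = C + 5.2·n = (62.16, 20.04), D = C − 5.2·n = (64.55, 9.916). Then cos ∠WSD = SW·SD / (|SW||SD|), giving 9.077°.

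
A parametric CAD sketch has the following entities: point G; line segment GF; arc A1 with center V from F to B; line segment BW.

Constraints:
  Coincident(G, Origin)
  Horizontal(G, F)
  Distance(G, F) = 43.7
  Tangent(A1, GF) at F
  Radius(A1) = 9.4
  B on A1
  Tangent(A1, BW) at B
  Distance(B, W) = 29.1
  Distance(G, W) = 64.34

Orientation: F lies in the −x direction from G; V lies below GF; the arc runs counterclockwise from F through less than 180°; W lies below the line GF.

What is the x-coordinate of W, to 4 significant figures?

-51.12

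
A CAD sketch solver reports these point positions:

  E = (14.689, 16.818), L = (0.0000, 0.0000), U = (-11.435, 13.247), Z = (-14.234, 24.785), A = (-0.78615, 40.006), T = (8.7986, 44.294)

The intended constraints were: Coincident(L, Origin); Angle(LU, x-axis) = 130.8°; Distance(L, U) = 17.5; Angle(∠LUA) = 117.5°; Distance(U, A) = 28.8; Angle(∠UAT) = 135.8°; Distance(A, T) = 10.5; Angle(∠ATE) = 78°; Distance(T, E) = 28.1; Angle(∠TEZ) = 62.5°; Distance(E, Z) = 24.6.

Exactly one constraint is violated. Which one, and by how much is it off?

Distance(E, Z) = 24.6 — off by 5.40.

L = (0.00, 0.00) ✓; LU at 130.8° ✓; |LU| = 17.50 ✓; ∠LUA = 117.5° ✓; |UA| = 28.80 ✓; ∠UAT = 135.8° ✓; |AT| = 10.50 ✓; ∠ATE = 78.00° ✓; |TE| = 28.10 ✓; ∠TEZ = 62.50° ✓; |EZ| = 30.00 ✗.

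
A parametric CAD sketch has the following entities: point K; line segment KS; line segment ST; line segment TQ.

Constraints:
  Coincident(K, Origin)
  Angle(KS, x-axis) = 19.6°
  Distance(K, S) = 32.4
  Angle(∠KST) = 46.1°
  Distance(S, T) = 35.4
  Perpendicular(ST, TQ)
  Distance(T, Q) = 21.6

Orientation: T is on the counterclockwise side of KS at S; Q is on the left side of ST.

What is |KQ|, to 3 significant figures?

13.1

K is at the origin; KS runs at 19.6° with length 32.4, so S = 32.4·(cos 19.6°, sin 19.6°) = (30.5, 10.9). ∠KST = 46.1°, so ST runs at 19.6° + (180° − 46.1°) = 154° from the x-axis; with |ST| = 35.4, T = S + 35.4·(cos 154°, sin 154°) = (-1.16, 26.7). ST ⟂ TQ; with |TQ| = 21.6 on the left of ST, Q = T + 21.6·(-0.446, -0.895) = (-10.8, 7.33). Then |KQ| = |Q − K| = 13.1.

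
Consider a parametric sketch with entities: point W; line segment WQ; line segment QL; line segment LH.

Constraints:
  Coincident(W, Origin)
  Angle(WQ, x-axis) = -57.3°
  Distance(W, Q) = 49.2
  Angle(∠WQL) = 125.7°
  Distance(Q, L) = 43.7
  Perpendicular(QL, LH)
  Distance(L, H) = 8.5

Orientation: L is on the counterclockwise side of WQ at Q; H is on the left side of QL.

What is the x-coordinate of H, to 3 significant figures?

70.7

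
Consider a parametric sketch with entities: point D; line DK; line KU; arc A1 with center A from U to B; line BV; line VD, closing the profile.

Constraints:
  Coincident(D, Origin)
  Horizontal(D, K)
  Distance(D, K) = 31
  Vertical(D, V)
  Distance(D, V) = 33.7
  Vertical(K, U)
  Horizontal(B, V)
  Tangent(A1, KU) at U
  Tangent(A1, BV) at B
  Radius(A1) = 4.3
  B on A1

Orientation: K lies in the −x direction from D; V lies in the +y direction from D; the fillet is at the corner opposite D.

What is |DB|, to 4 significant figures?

43.00

D is at the origin; D and K share the same y with |DK| = 31.0 and K on the −x side, so K = (-31.00, 0.000). D and V share the same x with |DV| = 33.7 and V on the +y side, so V = (0.000, 33.70). The virtual corner opposite D is at (-31.00, 33.70). Since A1 is tangent to KU there, AU ⟂ KU and the tangent condition forces AB to be normal to BV, with radius 4.3, so the center A sits 4.3 in from both sides at A = (-26.70, 29.40). That places the tangent points at U = (-31.00, 29.40) on KU and B = (-26.70, 33.70) on BV. Then |DB| = |B − D| = 43.00.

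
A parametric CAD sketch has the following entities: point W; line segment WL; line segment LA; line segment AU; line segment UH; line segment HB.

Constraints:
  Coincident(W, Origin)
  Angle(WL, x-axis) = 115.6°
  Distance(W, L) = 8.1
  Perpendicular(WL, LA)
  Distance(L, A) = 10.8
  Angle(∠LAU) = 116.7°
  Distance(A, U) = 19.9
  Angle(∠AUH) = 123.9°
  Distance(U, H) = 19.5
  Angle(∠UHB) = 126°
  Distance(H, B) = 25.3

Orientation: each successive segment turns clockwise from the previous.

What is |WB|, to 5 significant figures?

33.145

∠AUH = 123.9° gives UH at -93.800° from the x-axis; with |UH| = 19.5, H = (20.693, -19.655). ∠UHB = 126.0° gives HB at -147.80° from the x-axis; with |HB| = 25.3, B = (-0.71578, -33.137). Then |WB| = |B − W| = 33.145.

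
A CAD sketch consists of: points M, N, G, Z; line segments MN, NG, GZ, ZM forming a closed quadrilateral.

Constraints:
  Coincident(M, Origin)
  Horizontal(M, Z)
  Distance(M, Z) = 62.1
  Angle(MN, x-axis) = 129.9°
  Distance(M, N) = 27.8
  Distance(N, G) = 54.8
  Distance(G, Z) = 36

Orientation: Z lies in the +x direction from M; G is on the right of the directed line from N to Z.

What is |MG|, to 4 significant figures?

29.04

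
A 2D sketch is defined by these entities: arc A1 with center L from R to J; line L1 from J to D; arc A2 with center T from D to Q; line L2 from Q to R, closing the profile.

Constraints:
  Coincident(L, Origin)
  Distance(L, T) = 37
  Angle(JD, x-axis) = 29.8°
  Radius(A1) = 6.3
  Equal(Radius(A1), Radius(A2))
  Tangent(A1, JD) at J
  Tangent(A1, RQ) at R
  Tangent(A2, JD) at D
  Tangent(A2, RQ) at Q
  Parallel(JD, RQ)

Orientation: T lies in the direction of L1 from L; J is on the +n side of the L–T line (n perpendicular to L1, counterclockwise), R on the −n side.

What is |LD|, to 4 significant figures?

37.53

The slot axis is L1's direction at 29.8°, so u = (cos 29.8°, sin 29.8°) = (0.8678, 0.4970) and n = (−sin 29.8°, cos 29.8°) = (-0.4970, 0.8678). L is at the origin and T lies 37.0 along u from L, so T = 37.0·u = (32.11, 18.39). Tangency of A1 to both parallel lines with radius 6.3 puts J and R at L ± 6.3·n: J = (-3.131, 5.467), R = (3.131, -5.467). Equal radii place D and Q the same way about T: D = T + 6.3·n = (28.98, 23.85), Q = T − 6.3·n = (35.24, 12.92). Then |LD| = |D − L| = 37.53.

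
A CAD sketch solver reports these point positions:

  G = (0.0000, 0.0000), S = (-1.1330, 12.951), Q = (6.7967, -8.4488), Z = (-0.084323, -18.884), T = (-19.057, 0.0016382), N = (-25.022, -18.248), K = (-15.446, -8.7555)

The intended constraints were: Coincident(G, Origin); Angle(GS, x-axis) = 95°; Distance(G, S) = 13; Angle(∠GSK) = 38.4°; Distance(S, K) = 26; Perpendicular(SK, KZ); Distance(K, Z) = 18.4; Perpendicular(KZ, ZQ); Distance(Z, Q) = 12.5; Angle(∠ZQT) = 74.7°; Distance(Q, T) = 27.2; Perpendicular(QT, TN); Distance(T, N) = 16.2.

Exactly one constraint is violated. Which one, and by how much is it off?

Distance(T, N) = 16.2 — off by 3.00.

G = (0.00, 0.00) ✓; GS at 95.00° ✓; |GS| = 13.00 ✓; ∠GSK = 38.40° ✓; |SK| = 26.00 ✓; ∠(SK, KZ) = 90.00° ✓; |KZ| = 18.40 ✓; ∠(KZ, ZQ) = 90.00° ✓; |ZQ| = 12.50 ✓; ∠ZQT = 74.70° ✓; |QT| = 27.20 ✓; ∠(QT, TN) = 90.00° ✓; |TN| = 19.20 ✗.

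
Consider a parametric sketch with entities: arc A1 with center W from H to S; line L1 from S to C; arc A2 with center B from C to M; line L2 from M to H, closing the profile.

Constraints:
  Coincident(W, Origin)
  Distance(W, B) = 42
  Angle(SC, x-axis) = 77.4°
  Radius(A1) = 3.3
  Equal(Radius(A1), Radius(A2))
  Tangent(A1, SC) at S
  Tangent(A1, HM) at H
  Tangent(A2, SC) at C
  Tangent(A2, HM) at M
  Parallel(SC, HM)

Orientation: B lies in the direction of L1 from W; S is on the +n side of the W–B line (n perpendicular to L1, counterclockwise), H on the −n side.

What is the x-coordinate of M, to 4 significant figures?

12.38

Tangency of A1 to both parallel lines with radius 3.3 puts S and H at W ± 3.3·n: S = (-3.221, 0.7199), H = (3.221, -0.7199). Equal radii place C and M the same way about B: C = B + 3.3·n = (5.941, 41.71), M = B − 3.3·n = (12.38, 40.27). So M.x = 12.38.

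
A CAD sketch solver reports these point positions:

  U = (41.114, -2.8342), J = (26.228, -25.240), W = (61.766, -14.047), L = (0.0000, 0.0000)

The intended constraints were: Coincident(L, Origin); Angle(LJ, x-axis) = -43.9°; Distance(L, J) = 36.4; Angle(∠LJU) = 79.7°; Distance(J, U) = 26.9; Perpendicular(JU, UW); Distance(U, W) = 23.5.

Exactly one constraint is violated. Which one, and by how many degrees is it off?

Perpendicular(JU, UW) — off by 5.10°.

L = (0.00, 0.00) ✓; LJ at -43.90° ✓; |LJ| = 36.40 ✓; ∠LJU = 79.70° ✓; |JU| = 26.90 ✓; ∠(JU, UW) = 84.90° ✗; |UW| = 23.50 ✓.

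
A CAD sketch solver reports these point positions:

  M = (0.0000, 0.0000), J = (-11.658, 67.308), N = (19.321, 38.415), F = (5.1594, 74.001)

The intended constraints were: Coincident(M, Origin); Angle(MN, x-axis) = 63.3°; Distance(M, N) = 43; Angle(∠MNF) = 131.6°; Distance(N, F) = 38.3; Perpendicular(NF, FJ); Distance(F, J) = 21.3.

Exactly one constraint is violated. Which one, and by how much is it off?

Distance(F, J) = 21.3 — off by 3.20.

M = (0.00, 0.00) ✓; MN at 63.30° ✓; |MN| = 43.00 ✓; ∠MNF = 131.6° ✓; |NF| = 38.30 ✓; ∠(NF, FJ) = 90.00° ✓; |FJ| = 18.10 ✗.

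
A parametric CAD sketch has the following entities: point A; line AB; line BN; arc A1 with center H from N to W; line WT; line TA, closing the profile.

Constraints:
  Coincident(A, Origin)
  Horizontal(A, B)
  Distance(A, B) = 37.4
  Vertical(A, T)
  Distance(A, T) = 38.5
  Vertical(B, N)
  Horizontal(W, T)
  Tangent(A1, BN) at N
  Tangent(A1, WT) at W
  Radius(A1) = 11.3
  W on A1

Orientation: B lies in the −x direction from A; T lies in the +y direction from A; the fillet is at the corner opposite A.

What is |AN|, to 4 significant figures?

46.24

A is at the origin; AB is horizontal with |AB| = 37.4 and B on the −x side, so B = (-37.40, 0.000). A and T share the same x with |AT| = 38.5 and T on the +y side, so T = (0.000, 38.50). The virtual corner opposite A is at (-37.40, 38.50). The tangent condition forces HN to be normal to BN and the tangent condition forces HW to be normal to WT, with radius 11.3, so the center H sits 11.3 in from both sides at H = (-26.10, 27.20). That places the tangent points at N = (-37.40, 27.20) on BN and W = (-26.10, 38.50) on WT. Then |AN| = |N − A| = 46.24.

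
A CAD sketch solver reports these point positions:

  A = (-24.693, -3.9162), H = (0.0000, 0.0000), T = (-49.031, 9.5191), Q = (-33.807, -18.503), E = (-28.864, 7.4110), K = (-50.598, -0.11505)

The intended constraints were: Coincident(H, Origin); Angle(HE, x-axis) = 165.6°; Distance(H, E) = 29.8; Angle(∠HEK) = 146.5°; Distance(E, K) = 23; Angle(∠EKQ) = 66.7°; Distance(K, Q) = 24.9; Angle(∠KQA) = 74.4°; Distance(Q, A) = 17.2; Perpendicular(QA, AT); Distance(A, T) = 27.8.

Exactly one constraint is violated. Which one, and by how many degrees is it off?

Perpendicular(QA, AT) — off by 3.10°.

H = (0.00, 0.00) ✓; HE at 165.6° ✓; |HE| = 29.80 ✓; ∠HEK = 146.5° ✓; |EK| = 23.00 ✓; ∠EKQ = 66.70° ✓; |KQ| = 24.90 ✓; ∠KQA = 74.40° ✓; |QA| = 17.20 ✓; ∠(QA, AT) = 93.10° ✗; |AT| = 27.80 ✓.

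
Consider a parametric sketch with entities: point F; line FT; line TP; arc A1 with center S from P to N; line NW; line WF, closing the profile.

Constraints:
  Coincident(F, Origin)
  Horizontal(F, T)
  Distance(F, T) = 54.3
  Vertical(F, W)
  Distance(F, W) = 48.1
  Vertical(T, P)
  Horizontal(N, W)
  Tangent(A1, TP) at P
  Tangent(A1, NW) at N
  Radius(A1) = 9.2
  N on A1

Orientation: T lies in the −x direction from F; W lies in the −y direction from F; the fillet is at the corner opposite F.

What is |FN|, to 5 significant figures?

65.936

The virtual corner opposite F is at (-54.300, -48.100). A1 meets TP tangentially, so SP is at right angles to TP and since A1 is tangent to NW there, SN ⟂ NW, with radius 9.2, so the center S sits 9.2 in from both sides at S = (-45.100, -38.900). That places the tangent points at P = (-54.300, -38.900) on TP and N = (-45.100, -48.100) on NW. Then |FN| = |N − F| = 65.936.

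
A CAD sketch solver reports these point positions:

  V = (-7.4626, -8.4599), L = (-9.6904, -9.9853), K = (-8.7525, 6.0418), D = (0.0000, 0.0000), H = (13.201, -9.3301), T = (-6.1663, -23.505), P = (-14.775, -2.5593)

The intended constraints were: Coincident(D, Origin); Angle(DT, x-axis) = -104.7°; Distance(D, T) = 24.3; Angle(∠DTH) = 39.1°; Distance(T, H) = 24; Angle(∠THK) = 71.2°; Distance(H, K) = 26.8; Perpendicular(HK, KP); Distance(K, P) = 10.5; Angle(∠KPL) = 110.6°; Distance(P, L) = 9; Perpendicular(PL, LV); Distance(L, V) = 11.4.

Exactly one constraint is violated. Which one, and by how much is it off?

Distance(L, V) = 11.4 — off by 8.70.

D = (0.00, 0.00) ✓; DT at -104.7° ✓; |DT| = 24.30 ✓; ∠DTH = 39.10° ✓; |TH| = 24.00 ✓; ∠THK = 71.20° ✓; |HK| = 26.80 ✓; ∠(HK, KP) = 90.00° ✓; |KP| = 10.50 ✓; ∠KPL = 110.6° ✓; |PL| = 9.000 ✓; ∠(PL, LV) = 90.00° ✓; |LV| = 2.700 ✗.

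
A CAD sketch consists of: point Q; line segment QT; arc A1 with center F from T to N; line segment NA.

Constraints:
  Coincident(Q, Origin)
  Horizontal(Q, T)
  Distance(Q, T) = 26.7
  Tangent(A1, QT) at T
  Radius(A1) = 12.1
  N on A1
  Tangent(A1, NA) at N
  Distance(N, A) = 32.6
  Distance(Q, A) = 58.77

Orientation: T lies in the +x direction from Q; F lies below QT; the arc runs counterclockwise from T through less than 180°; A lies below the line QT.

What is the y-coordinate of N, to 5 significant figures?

-19.681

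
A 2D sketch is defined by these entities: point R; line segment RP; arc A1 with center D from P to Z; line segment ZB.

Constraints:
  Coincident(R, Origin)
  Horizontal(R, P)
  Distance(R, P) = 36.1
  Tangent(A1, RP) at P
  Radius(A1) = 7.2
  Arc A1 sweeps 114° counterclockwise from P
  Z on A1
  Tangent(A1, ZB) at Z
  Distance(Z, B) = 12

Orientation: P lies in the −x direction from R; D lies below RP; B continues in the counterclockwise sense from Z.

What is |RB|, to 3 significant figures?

43.3

On A1, P sits at bearing 90° from D; a 114° counterclockwise sweep puts Z at bearing 204°, so Z = D + 7.2·(cos 204°, sin 204°) = (-42.7, -10.1). The tangent condition forces DZ to be normal to ZB, so ZB runs along (−sin 204°, cos 204°); with |ZB| = 12.0, B = (-37.8, -21.1). Then |RB| = |B − R| = 43.3.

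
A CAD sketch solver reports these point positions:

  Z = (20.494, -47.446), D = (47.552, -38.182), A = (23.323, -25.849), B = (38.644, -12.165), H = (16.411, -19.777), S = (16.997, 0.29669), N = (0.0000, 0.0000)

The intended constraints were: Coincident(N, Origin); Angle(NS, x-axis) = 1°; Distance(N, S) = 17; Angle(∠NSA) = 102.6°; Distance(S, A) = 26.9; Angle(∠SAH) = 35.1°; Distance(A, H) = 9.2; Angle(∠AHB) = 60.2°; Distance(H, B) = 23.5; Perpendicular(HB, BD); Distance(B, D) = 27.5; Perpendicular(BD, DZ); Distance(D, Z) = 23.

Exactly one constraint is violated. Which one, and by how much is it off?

Distance(D, Z) = 23 — off by 5.60.

N = (0.00, 0.00) ✓; NS at 1.000° ✓; |NS| = 17.00 ✓; ∠NSA = 102.6° ✓; |SA| = 26.90 ✓; ∠SAH = 35.10° ✓; |AH| = 9.200 ✓; ∠AHB = 60.20° ✓; |HB| = 23.50 ✓; ∠(HB, BD) = 90.00° ✓; |BD| = 27.50 ✓; ∠(BD, DZ) = 90.00° ✓; |DZ| = 28.60 ✗.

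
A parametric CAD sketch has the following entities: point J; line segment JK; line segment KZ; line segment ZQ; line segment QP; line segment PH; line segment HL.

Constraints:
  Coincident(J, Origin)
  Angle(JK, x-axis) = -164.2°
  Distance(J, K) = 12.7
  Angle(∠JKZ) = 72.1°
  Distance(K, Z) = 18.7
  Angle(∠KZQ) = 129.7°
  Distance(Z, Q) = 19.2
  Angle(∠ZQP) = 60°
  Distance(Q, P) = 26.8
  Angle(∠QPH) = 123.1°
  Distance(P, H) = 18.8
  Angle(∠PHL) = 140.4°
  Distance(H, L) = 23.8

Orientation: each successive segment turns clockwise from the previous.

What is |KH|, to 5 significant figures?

9.8919

J is at the origin; JK runs at -164.2° with length 12.7, so K = (-12.220, -3.4580). ∠JKZ = 72.1° gives KZ at 87.900° from the x-axis; with |KZ| = 18.7, Z = (-11.535, 15.229). ∠KZQ = 129.7° gives ZQ at 37.600° from the x-axis; with |ZQ| = 19.2, Q = (3.6770, 26.944). ∠ZQP = 60.0° gives QP at -82.400° from the x-axis; with |QP| = 26.8, P = (7.2215, 0.37969). ∠QPH = 123.1° gives PH at -139.30° from the x-axis; with |PH| = 18.8, H = (-7.0314, -11.880). Then |KH| = |H − K| = 9.8919.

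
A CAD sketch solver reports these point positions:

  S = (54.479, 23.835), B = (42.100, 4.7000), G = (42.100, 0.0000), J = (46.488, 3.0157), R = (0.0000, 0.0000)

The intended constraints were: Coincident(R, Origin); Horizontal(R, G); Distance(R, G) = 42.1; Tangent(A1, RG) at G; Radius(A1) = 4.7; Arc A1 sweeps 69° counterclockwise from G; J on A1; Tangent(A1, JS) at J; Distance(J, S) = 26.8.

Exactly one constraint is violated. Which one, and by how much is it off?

Distance(J, S) = 26.8 — off by 4.50.

R = (0.00, 0.00) ✓; R.y = 0.00, G.y = 0.00 ✓; |RG| = 42.10 ✓; ∠(BG, GR) = 90.00° ✓; |BG| = 4.700 ✓; bearing(B→J) − bearing(B→G) = 69.00° ✓; |BJ| = 4.700 ✓; ∠(BJ, JS) = 90.00° ✓; |JS| = 22.30 ✗.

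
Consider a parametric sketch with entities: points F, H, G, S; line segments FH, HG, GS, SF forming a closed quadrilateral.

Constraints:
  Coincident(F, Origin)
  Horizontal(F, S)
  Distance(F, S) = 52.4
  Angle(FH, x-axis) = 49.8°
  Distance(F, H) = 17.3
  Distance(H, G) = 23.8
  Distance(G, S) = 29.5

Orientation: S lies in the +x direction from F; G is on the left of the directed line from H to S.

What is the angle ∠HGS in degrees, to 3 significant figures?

108°

Checks: |HG| = 23.80 ✓; |GS| = 29.50 ✓.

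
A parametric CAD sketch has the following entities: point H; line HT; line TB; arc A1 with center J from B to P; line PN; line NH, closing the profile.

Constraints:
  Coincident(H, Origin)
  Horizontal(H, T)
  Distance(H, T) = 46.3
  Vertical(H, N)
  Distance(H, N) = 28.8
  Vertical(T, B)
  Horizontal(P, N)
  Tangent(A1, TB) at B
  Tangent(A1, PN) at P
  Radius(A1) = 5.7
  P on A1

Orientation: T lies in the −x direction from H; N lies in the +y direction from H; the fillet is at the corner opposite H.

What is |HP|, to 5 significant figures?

49.778

H is at the origin; H and T share the same y with |HT| = 46.3 and T on the −x side, so T = (-46.300, 0.0000). HN is vertical with |HN| = 28.8 and N on the +y side, so N = (0.0000, 28.800). The virtual corner opposite H is at (-46.300, 28.800). The tangent condition forces JB to be normal to TB and tangency of A1 to PN means the radius JP is perpendicular to PN, with radius 5.7, so the center J sits 5.7 in from both sides at J = (-40.600, 23.100). That places the tangent points at B = (-46.300, 23.100) on TB and P = (-40.600, 28.800) on PN. Then |HP| = |P − H| = 49.778.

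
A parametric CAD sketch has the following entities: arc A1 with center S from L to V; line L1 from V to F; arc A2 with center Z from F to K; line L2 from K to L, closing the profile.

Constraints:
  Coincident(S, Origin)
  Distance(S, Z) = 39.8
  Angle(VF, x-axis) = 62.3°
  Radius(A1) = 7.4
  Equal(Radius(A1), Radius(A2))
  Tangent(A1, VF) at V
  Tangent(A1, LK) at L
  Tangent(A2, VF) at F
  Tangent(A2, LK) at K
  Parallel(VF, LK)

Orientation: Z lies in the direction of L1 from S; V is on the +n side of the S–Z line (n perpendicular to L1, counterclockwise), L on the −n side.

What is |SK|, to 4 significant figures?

40.48

The slot axis is L1's direction at 62.3°, so u = (cos 62.3°, sin 62.3°) = (0.4648, 0.8854) and n = (−sin 62.3°, cos 62.3°) = (-0.8854, 0.4648). S is at the origin and Z lies 39.8 along u from S, so Z = 39.8·u = (18.50, 35.24). Tangency of A1 to both parallel lines with radius 7.4 puts V and L at S ± 7.4·n: V = (-6.552, 3.440), L = (6.552, -3.440). Equal radii place F and K the same way about Z: F = Z + 7.4·n = (11.95, 38.68), K = Z − 7.4·n = (25.05, 31.80). Then |SK| = |K − S| = 40.48.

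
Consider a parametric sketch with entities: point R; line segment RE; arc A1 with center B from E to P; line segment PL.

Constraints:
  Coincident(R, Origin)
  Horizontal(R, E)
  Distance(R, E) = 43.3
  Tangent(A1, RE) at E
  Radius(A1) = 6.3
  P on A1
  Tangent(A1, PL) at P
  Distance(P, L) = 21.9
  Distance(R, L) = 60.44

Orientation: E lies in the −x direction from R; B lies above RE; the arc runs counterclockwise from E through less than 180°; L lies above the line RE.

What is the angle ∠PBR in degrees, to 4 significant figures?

53.73°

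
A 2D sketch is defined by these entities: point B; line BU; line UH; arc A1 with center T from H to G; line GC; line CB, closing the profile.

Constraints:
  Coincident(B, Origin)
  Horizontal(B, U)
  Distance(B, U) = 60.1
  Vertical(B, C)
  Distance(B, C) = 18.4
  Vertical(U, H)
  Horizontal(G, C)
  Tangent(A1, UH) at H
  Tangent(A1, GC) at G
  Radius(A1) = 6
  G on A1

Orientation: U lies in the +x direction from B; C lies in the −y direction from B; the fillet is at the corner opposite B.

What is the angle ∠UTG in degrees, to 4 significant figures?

154.2°

B is at the origin; B and U share the same y with |BU| = 60.1 and U on the +x side, so U = (60.10, 0.000). B and C share the same x with |BC| = 18.4 and C on the −y side, so C = (0.000, -18.40). The virtual corner opposite B is at (60.10, -18.40). A1 meets UH tangentially, so TH is at right angles to UH and A1 meets GC tangentially, so TG is at right angles to GC, with radius 6.0, so the center T sits 6.0 in from both sides at T = (54.10, -12.40). That places the tangent points at H = (60.10, -12.40) on UH and G = (54.10, -18.40) on GC. Then cos ∠UTG = TU·TG / (|TU||TG|), giving 154.2°.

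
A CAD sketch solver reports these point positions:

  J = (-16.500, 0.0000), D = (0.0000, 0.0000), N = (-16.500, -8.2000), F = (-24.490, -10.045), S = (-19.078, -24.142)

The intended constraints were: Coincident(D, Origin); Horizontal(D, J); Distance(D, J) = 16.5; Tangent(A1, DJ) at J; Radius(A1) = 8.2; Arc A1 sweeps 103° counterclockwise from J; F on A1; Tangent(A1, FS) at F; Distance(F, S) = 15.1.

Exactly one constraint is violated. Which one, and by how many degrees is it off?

Tangent(A1, FS) at F — off by 8.00°.

D = (0.00, 0.00) ✓; D.y = 0.00, J.y = 0.00 ✓; |DJ| = 16.50 ✓; ∠(NJ, JD) = 90.00° ✓; |NJ| = 8.200 ✓; bearing(N→F) − bearing(N→J) = 103.0° ✓; |NF| = 8.200 ✓; ∠(NF, FS) = 82.00° ✗; |FS| = 15.10 ✓.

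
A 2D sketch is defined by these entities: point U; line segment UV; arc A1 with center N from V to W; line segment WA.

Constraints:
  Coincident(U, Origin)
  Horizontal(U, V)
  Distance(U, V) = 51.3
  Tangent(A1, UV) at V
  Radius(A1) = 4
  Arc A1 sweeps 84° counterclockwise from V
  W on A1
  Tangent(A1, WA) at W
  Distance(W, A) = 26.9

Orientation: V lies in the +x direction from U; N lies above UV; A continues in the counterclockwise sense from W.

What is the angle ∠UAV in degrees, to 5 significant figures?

49.810°

U is at the origin; UV is horizontal with |UV| = 51.3 and V on the +x side, so V = (51.300, 0.0000). The tangent condition forces NV to be normal to UV, so N = V + (0, 4) = (51.300, 4.0000). On A1, V sits at bearing -90° from N; an 84° counterclockwise sweep puts W at bearing -6°, so W = N + 4.0·(cos -6°, sin -6°) = (55.278, 3.5819). Tangency of A1 to WA means the radius NW is perpendicular to WA, so WA runs along (−sin -6°, cos -6°); with |WA| = 26.9, A = (58.090, 30.335). Then cos ∠UAV = AU·AV / (|AU||AV|), giving 49.810°.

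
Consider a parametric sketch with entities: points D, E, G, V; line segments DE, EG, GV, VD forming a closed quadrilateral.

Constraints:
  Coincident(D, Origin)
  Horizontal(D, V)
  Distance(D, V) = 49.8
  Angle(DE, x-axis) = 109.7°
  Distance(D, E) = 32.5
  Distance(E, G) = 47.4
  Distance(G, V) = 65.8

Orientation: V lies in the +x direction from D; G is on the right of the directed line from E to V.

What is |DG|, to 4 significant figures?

21.70

D is at the origin; D and V share the same y with |DV| = 49.8 and V in +x, so V = (49.8, 0). DE runs at 109.7° with |DE| = 32.5, so E = (-10.96, 30.60). G is determined by |EG| = 47.4 and |GV| = 65.8 together: it lies at the intersection of circle(E, 47.4) and circle(V, 65.8). With |EV| = 68.03, the foot of the radical line on EV is 18.70 from E and the perpendicular offset is √(47.4² − 18.70²) = 43.55. Taking the right-of-EV solution: G = (-13.84, -16.71).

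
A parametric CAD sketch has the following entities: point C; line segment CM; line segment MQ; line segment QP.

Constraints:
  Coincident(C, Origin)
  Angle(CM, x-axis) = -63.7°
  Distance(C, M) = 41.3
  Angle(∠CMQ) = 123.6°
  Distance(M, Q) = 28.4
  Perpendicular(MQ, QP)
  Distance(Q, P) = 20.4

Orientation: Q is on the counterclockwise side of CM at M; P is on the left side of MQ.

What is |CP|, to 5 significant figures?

53.133

C is at the origin; CM runs at -63.7° with length 41.3, so M = 41.3·(cos -63.7°, sin -63.7°) = (18.299, -37.025). ∠CMQ = 123.6°, so MQ runs at -63.7° + (180° − 123.6°) = -7.3000° from the x-axis; with |MQ| = 28.4, Q = M + 28.4·(cos -7.3000°, sin -7.3000°) = (46.469, -40.634). MQ is perpendicular to QP; with |QP| = 20.4 on the left of MQ, P = Q + 20.4·(0.12706, 0.99189) = (49.061, -20.399). Then |CP| = |P − C| = 53.133.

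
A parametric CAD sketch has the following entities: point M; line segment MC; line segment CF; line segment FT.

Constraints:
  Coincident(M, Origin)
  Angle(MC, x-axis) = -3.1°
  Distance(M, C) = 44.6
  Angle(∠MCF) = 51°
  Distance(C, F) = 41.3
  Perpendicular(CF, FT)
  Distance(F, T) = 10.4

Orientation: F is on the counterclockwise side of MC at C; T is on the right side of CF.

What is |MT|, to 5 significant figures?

46.963

M is at the origin; MC runs at -3.1° with length 44.6, so C = 44.6·(cos -3.1°, sin -3.1°) = (44.535, -2.4119). ∠MCF = 51.0°, so CF runs at -3.1° + (180° − 51.0°) = 125.90° from the x-axis; with |CF| = 41.3, F = C + 41.3·(cos 125.90°, sin 125.90°) = (20.318, 31.043). CF is perpendicular to FT; with |FT| = 10.4 on the right of CF, T = F + 10.4·(0.81004, 0.58637) = (28.742, 37.141). Then |MT| = |T − M| = 46.963.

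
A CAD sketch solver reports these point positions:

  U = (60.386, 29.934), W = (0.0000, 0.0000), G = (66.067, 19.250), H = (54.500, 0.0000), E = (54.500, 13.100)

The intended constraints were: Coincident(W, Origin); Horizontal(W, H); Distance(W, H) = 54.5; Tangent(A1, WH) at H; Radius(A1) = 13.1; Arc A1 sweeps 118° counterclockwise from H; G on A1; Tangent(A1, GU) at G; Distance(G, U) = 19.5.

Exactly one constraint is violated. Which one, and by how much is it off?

Distance(G, U) = 19.5 — off by 7.40.

W = (0.00, 0.00) ✓; W.y = 0.00, H.y = 0.00 ✓; |WH| = 54.50 ✓; ∠(EH, HW) = 90.00° ✓; |EH| = 13.10 ✓; bearing(E→G) − bearing(E→H) = 118.0° ✓; |EG| = 13.10 ✓; ∠(EG, GU) = 90.00° ✓; |GU| = 12.10 ✗.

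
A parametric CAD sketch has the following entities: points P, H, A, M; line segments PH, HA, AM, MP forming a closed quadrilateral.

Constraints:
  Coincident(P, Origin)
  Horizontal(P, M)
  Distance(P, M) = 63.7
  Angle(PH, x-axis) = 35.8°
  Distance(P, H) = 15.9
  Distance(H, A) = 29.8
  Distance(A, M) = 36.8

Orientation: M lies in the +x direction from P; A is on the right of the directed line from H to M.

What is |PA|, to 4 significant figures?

33.65

P is at the origin; PM is horizontal with |PM| = 63.7 and M in +x, so M = (63.7, 0). PH runs at 35.8° with |PH| = 15.9, so H = (12.90, 9.301). A is determined by |HA| = 29.8 and |AM| = 36.8 together: it lies at the intersection of circle(H, 29.8) and circle(M, 36.8). With |HM| = 51.65, the foot of the radical line on HM is 21.31 from H and the perpendicular offset is √(29.8² − 21.31²) = 20.83. Taking the right-of-HM solution: A = (30.11, -15.03).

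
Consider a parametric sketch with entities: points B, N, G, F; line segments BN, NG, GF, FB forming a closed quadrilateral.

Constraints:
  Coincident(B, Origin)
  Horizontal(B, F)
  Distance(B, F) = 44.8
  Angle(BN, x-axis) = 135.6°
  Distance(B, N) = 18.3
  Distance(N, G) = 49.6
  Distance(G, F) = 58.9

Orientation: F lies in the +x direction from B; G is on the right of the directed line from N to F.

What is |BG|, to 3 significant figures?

35.6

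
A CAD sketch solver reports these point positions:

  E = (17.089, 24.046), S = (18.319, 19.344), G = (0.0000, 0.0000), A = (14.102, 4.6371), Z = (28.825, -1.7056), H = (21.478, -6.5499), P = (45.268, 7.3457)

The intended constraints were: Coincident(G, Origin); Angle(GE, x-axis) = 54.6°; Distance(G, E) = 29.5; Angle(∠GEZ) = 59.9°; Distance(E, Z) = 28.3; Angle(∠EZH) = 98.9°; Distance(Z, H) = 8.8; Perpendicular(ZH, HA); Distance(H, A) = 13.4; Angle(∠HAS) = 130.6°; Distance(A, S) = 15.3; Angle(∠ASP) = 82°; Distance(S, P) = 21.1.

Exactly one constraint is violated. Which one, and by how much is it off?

Distance(S, P) = 21.1 — off by 8.40.

G = (0.00, 0.00) ✓; GE at 54.60° ✓; |GE| = 29.50 ✓; ∠GEZ = 59.90° ✓; |EZ| = 28.30 ✓; ∠EZH = 98.90° ✓; |ZH| = 8.800 ✓; ∠(ZH, HA) = 90.00° ✓; |HA| = 13.40 ✓; ∠HAS = 130.6° ✓; |AS| = 15.30 ✓; ∠ASP = 82.00° ✓; |SP| = 29.50 ✗.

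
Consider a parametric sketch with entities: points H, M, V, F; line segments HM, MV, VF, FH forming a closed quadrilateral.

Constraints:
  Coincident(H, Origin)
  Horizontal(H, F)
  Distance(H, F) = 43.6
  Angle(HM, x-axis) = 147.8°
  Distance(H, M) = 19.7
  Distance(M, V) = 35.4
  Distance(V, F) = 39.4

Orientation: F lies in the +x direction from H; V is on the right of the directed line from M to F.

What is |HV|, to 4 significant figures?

17.15

Checks: |MV| = 35.40 ✓; |VF| = 39.40 ✓.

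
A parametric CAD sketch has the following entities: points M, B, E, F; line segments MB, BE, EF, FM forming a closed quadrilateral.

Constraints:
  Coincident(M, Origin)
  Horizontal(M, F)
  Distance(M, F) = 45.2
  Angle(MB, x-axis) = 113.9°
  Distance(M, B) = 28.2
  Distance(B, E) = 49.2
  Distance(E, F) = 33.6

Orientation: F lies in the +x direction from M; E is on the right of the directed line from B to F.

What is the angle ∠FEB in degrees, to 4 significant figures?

95.58°

M is at the origin; M and F share the same y with |MF| = 45.2 and F in +x, so F = (45.2, 0). MB runs at 113.9° with |MB| = 28.2, so B = (-11.42, 25.78). E is determined by |BE| = 49.2 and |EF| = 33.6 together: it lies at the intersection of circle(B, 49.2) and circle(F, 33.6). With |BF| = 62.22, the foot of the radical line on BF is 41.49 from B and the perpendicular offset is √(49.2² − 41.49²) = 26.44. Taking the right-of-BF solution: E = (15.38, -15.48).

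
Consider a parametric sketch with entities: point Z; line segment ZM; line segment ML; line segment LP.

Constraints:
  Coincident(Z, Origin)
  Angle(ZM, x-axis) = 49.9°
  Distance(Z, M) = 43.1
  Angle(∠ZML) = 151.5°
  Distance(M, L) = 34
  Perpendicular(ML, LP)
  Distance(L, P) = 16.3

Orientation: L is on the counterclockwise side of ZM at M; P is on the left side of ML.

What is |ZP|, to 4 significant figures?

72.00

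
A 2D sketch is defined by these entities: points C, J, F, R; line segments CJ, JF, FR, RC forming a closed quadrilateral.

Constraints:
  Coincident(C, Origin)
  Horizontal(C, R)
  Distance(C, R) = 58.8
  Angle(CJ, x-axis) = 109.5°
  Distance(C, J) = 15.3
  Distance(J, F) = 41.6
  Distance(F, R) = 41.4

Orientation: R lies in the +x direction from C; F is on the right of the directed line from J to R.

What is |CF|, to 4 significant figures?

27.72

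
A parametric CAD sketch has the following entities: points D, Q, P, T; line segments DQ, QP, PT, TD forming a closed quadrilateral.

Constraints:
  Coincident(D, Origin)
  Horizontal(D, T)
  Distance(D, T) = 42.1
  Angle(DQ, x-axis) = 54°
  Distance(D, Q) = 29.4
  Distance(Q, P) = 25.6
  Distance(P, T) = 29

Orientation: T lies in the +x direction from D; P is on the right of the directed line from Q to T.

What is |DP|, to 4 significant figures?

13.22

D is at the origin; D and T share the same y with |DT| = 42.1 and T in +x, so T = (42.1, 0). DQ runs at 54.0° with |DQ| = 29.4, so Q = (17.28, 23.79). P is determined by |QP| = 25.6 and |PT| = 29.0 together: it lies at the intersection of circle(Q, 25.6) and circle(T, 29.0). With |QT| = 34.38, the foot of the radical line on QT is 14.49 from Q and the perpendicular offset is √(25.6² − 14.49²) = 21.11. Taking the right-of-QT solution: P = (13.14, -1.477).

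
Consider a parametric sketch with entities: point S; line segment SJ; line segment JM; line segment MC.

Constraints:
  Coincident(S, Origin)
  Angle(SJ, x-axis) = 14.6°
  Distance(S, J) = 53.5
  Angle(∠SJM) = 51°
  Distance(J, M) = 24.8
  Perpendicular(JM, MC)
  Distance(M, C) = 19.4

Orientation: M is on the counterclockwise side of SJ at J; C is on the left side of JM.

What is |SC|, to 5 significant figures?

23.885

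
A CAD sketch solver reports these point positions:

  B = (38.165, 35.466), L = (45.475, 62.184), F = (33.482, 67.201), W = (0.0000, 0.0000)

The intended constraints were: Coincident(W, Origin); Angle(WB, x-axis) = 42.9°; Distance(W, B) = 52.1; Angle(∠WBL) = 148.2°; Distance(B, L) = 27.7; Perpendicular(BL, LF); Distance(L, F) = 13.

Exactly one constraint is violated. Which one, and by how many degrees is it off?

Perpendicular(BL, LF) — off by 7.40°.

W = (0.00, 0.00) ✓; WB at 42.90° ✓; |WB| = 52.10 ✓; ∠WBL = 148.2° ✓; |BL| = 27.70 ✓; ∠(BL, LF) = 82.60° ✗; |LF| = 13.00 ✓.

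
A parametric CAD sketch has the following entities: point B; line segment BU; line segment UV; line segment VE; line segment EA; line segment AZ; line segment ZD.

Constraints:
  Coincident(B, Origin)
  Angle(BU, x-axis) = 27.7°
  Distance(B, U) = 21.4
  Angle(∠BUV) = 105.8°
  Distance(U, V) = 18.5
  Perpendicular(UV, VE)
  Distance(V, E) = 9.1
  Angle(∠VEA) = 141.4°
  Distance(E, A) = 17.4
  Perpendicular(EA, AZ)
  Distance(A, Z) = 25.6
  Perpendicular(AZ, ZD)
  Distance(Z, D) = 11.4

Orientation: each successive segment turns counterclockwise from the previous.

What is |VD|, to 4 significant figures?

23.85

B is at the origin; BU runs at 27.7° with length 21.4, so U = (18.95, 9.948). ∠BUV = 105.8° gives UV at 101.9° from the x-axis; with |UV| = 18.5, V = (15.13, 28.05). UV ⟂ VE, so VE runs at -168.1°; with |VE| = 9.1, E = (6.228, 26.17). ∠VEA = 141.4° gives EA at -129.5° from the x-axis; with |EA| = 17.4, A = (-4.840, 12.75). EA is perpendicular to AZ, so AZ runs at -39.50°; with |AZ| = 25.6, Z = (14.91, -3.536). AZ is perpendicular to ZD, so ZD runs at 50.50°; with |ZD| = 11.4, D = (22.17, 5.260). Then |VD| = |D − V| = 23.85.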